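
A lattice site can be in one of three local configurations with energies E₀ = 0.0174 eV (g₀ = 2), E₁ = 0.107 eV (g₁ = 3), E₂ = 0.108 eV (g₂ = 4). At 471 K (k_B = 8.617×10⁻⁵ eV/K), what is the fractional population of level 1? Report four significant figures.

0.1196

k_BT = 8.617×10⁻⁵ × 471 K = 0.0405861 eV.
Eᵢ/kT = 0.428718, 2.63637, 2.66101.
Z = Σ gᵢe^(−Eᵢ/kT) = 2·e^(−0.428718) + 3·e^(−2.63637) + 4·e^(−2.66101) = 1.30269 + 0.214862 + 0.279510 = 1.79706.
P₁ = g₁ e^(−E₁/kT) / Z = 0.214862/1.79706 = 0.1196.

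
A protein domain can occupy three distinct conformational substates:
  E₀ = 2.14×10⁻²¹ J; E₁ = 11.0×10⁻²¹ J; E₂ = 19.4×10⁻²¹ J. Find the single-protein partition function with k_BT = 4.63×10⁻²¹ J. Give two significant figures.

Z = 0.74

Eᵢ/kT = 0.4622, 2.376, 4.190.
Z = Σ e^(−Eᵢ/kT) = e^(−0.4622) + e^(−2.376) + e^(−4.190) = 0.6299 + 0.09292 + 0.01515 = 0.7380.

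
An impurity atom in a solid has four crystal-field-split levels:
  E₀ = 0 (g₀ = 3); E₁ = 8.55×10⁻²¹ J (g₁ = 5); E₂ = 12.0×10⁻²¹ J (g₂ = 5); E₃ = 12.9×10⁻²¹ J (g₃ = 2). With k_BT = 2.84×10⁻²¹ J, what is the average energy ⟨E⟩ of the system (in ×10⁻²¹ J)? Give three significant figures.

0.975 ×10⁻²¹ J

Eᵢ/kT = 0, 3.0106, 4.2254, 4.5423.
Z = Σ gᵢe^(−Eᵢ/kT) = 3·e^(−0) + 5·e^(−3.0106) + 5·e^(−4.2254) + 2·e^(−4.5423) = 3.0000 + 0.24631 + 0.073097 + 0.021298 = 3.3407.
⟨E⟩ = Σ Eᵢ gᵢe^(−Eᵢ/kT) / Z = (0·3.0000 + 8.55·0.24631 + 12.0·0.073097 + 12.9·0.021298) / 3.3407 = 0.975 ×10⁻²¹ J.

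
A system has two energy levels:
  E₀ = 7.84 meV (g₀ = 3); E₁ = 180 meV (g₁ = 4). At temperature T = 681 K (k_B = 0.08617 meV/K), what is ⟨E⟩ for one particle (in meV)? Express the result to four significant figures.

19.24 meV

k_BT = 0.08617 × 681 K = 58.6818 meV.
Eᵢ/kT = 0.133602, 3.06739.
Z = Σ gᵢe^(−Eᵢ/kT) = 3·e^(−0.133602) + 4·e^(−3.06739) = 2.62481 + 0.186170 = 2.81098.
⟨E⟩ = Σ Eᵢ gᵢe^(−Eᵢ/kT) / Z = (7.84·2.62481 + 180·0.186170) / 2.81098 = 19.24 meV.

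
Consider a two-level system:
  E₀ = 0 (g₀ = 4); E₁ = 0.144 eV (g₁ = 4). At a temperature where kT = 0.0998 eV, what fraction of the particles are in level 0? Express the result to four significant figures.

0.8089

Eᵢ/kT = 0, 1.44289.
Z = Σ gᵢe^(−Eᵢ/kT) = 4·e^(−0) + 4·e^(−1.44289) = 4.00000 + 0.944976 = 4.94498.
P₀ = g₀ e^(−E₀/kT) / Z = 4.00000/4.94498 = 0.8089.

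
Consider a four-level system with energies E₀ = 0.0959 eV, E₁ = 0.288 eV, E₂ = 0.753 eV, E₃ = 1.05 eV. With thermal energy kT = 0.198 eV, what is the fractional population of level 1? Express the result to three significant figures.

0.266

Eᵢ/kT = 0.48434, 1.4545, 3.8030, 5.3030.
Z = Σ e^(−Eᵢ/kT) = e^(−0.48434) + e^(−1.4545) + e^(−3.8030) + e^(−5.3030) = 0.61610 + 0.23352 + 0.022304 + 0.0049766 = 0.87690.
P₁ = e^(−E₁/kT) / Z = 0.23352/0.87690 = 0.266.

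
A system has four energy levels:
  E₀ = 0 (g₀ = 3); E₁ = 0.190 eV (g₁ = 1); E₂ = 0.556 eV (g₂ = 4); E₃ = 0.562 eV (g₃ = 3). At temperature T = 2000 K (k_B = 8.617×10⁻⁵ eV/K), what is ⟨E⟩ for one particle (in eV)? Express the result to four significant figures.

0.05992 eV

k_BT = 8.617×10⁻⁵ × 2000 K = 0.172340 eV.
Eᵢ/kT = 0, 1.10247, 3.22618, 3.26100.
Z = Σ gᵢe^(−Eᵢ/kT) = 3·e^(−0) + 1·e^(−1.10247) + 4·e^(−3.22618) + 3·e^(−3.26100) = 3.00000 + 0.332050 + 0.158836 + 0.115050 = 3.60594.
⟨E⟩ = Σ Eᵢ gᵢe^(−Eᵢ/kT) / Z = (0·3.00000 + 0.190·0.332050 + 0.556·0.158836 + 0.562·0.115050) / 3.60594 = 0.05992 eV.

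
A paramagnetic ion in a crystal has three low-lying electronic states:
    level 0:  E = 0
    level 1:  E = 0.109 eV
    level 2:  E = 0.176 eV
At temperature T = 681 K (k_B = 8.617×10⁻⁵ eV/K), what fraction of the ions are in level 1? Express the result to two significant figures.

0.13

k_BT = 8.617×10⁻⁵ × 681 K = 0.05868 eV.
Eᵢ/kT = 0, 1.858, 2.999.
Z = Σ e^(−Eᵢ/kT) = e^(−0) + e^(−1.858) + e^(−2.999) = 1.000 + 0.1560 + 0.04984 = 1.206.
P₁ = e^(−E₁/kT) / Z = 0.1560/1.206 = 0.13.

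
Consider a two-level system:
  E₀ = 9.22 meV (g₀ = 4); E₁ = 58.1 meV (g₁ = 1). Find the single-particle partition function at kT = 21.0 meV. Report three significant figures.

Z = 2.64

Eᵢ/kT = 0.43905, 2.7667.
Z = Σ gᵢe^(−Eᵢ/kT) = 4·e^(−0.43905) + 1·e^(−2.7667) = 2.5786 + 0.062869 = 2.6415.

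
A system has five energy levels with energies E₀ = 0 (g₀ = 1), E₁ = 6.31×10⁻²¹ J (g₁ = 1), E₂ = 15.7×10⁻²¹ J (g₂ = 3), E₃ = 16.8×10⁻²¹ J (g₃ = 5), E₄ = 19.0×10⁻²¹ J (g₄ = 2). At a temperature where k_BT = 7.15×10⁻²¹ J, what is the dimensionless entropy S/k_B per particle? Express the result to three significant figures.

Eᵢ/kT = 0, 0.88252, 2.1958, 2.3497, 2.6573.
Z = Σ gᵢe^(−Eᵢ/kT) = 1·e^(−0) + 1·e^(−0.88252) + 3·e^(−2.1958) + 5·e^(−2.3497) + 2·e^(−2.6573) = 1.0000 + 0.41374 + 0.33381 + 0.47699 + 0.14027 = 2.3648.
⟨E⟩ = Σ EᵢPᵢ = 7.8358 ×10⁻²¹ J.
S/k_B = ln Z + ⟨E⟩/kT = ln(2.3648) + 7.8358/7.15 = 0.86069 + 1.0959 = 1.96.

1.96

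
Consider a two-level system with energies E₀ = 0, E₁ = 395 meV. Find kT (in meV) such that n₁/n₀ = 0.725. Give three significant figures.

n₁/n₀ = exp[−(E₁−E₀)/kT] = 0.725.
⇒ (E₁−E₀)/kT = ln(1/0.725) = ln(1.3793) = 0.32158.
kT = 395 meV / 0.32158 = 1230 meV.

1230 meV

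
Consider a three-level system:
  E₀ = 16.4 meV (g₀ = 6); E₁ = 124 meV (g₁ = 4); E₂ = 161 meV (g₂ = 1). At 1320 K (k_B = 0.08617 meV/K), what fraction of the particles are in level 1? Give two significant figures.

k_BT = 0.08617 × 1320 K = 113.7 meV.
Eᵢ/kT = 0.1442, 1.091, 1.416.
Z = Σ gᵢe^(−Eᵢ/kT) = 6·e^(−0.1442) + 4·e^(−1.091) + 1·e^(−1.416) = 5.194 + 1.344 + 0.2427 = 6.781.
P₁ = g₁ e^(−E₁/kT) / Z = 1.344/6.781 = 0.20.

0.20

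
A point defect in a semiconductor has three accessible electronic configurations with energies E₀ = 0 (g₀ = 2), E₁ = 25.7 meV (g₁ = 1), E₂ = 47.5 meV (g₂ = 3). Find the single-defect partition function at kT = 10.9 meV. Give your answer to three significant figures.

Z = 2.13

Eᵢ/kT = 0, 2.3578, 4.3578.
Z = Σ gᵢe^(−Eᵢ/kT) = 2·e^(−0) + 1·e^(−2.3578) + 3·e^(−4.3578) = 2.0000 + 0.094628 + 0.038420 = 2.1330.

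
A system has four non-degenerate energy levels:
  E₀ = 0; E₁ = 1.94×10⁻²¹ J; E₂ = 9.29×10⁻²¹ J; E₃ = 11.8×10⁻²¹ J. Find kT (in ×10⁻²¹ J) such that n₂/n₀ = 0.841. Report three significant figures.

n₂/n₀ = exp[−(E₂−E₀)/kT] = 0.841.
⇒ (E₂−E₀)/kT = ln(1/0.841) = ln(1.1891) = 0.17320.
kT = 9.29 ×10⁻²¹ J / 0.17320 = 53.6 ×10⁻²¹ J.

53.6 ×10⁻²¹ J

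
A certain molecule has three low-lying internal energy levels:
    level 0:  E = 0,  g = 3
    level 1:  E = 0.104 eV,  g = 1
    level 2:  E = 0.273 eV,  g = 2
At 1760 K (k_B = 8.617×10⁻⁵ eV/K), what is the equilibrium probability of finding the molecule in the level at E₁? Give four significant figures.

0.1314

k_BT = 8.617×10⁻⁵ × 1760 K = 0.151659 eV.
Eᵢ/kT = 0, 0.685749, 1.80009.
Z = Σ gᵢe^(−Eᵢ/kT) = 3·e^(−0) + 1·e^(−0.685749) + 2·e^(−1.80009) = 3.00000 + 0.503713 + 0.330568 = 3.83428.
P₁ = g₁ e^(−E₁/kT) / Z = 0.503713/3.83428 = 0.1314.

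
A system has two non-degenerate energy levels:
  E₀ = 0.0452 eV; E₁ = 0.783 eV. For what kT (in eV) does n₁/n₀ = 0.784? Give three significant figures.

n₁/n₀ = exp[−(E₁−E₀)/kT] = 0.784.
⇒ (E₁−E₀)/kT = ln(1/0.784) = ln(1.2755) = 0.24334.
kT = 0.7378 eV / 0.24334 = 3.03 eV.

3.03 eV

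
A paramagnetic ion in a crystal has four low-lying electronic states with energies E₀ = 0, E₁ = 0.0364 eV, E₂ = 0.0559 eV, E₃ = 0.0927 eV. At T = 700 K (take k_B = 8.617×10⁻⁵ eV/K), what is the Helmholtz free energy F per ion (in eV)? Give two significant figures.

k_BT = 8.617×10⁻⁵ × 700 K = 0.06032 eV.
Eᵢ/kT = 0, 0.6034, 0.9267, 1.537.
Z = Σ e^(−Eᵢ/kT) = e^(−0) + e^(−0.6034) + e^(−0.9267) + e^(−1.537) = 1.000 + 0.5469 + 0.3959 + 0.2150 = 2.158.
F = −kT ln Z = −0.06032 × ln(2.158) = −0.06032 × 0.7692 = -0.046 eV.

-0.046 eV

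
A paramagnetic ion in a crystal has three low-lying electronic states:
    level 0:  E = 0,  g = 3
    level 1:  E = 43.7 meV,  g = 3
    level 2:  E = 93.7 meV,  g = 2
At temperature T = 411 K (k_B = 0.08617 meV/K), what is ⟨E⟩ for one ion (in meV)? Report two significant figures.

k_BT = 0.08617 × 411 K = 35.42 meV.
Eᵢ/kT = 0, 1.234, 2.645.
Z = Σ gᵢe^(−Eᵢ/kT) = 3·e^(−0) + 3·e^(−1.234) + 2·e^(−2.645) = 3.000 + 0.8734 + 0.1420 = 4.015.
⟨E⟩ = Σ Eᵢ gᵢe^(−Eᵢ/kT) / Z = (0·3.000 + 43.7·0.8734 + 93.7·0.1420) / 4.015 = 13 meV.

13 meV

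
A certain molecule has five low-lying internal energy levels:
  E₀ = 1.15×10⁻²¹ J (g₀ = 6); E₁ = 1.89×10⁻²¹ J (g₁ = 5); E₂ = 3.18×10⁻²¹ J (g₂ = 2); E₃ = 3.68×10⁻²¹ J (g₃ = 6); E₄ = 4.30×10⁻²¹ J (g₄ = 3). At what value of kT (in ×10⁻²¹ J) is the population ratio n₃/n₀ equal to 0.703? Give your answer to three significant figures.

7.18 ×10⁻²¹ J

n₃/n₀ = (g₃/g₀) exp[−(E₃−E₀)/kT] = 0.703.
⇒ (E₃−E₀)/kT = ln((6/6)/0.703) = ln(1.4225) = 0.35242.
kT = 2.53 ×10⁻²¹ J / 0.35242 = 7.18 ×10⁻²¹ J.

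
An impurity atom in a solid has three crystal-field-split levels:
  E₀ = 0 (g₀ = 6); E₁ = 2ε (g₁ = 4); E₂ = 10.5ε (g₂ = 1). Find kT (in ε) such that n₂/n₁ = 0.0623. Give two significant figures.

6.1 ε

n₂/n₁ = (g₂/g₁) exp[−(E₂−E₁)/kT] = 0.0623.
⇒ (E₂−E₁)/kT = ln((1/4)/0.0623) = ln(4.013) = 1.390.
kT = 8.5ε / 1.390 = 6.1 ε.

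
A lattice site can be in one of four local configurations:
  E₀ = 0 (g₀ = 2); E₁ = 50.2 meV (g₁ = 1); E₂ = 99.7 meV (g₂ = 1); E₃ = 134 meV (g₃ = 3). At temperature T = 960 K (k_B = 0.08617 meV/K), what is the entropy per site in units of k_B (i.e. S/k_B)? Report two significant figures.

1.7

k_BT = 0.08617 × 960 K = 82.72 meV.
Eᵢ/kT = 0, 0.6069, 1.205, 1.620.
Z = Σ gᵢe^(−Eᵢ/kT) = 2·e^(−0) + 1·e^(−0.6069) + 1·e^(−1.205) + 3·e^(−1.620) = 2.000 + 0.5450 + 0.2997 + 0.5937 = 3.438.
⟨E⟩ = Σ EᵢPᵢ = 39.79 meV.
S/k_B = ln Z + ⟨E⟩/kT = ln(3.438) + 39.79/82.72 = 1.235 + 0.4810 = 1.7.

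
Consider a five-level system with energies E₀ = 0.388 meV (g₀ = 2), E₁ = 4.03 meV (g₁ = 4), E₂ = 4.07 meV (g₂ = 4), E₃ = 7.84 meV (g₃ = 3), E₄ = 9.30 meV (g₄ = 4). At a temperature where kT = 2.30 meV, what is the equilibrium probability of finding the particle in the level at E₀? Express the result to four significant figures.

0.5224

Eᵢ/kT = 0.168696, 1.75217, 1.76957, 3.40870, 4.04348.
Z = Σ gᵢe^(−Eᵢ/kT) = 2·e^(−0.168696) + 4·e^(−1.75217) + 4·e^(−1.76957) + 3·e^(−3.40870) + 4·e^(−4.04348) = 1.68953 + 0.693589 + 0.681625 + 0.0992525 + 0.0701454 = 3.23414.
P₀ = g₀ e^(−E₀/kT) / Z = 1.68953/3.23414 = 0.5224.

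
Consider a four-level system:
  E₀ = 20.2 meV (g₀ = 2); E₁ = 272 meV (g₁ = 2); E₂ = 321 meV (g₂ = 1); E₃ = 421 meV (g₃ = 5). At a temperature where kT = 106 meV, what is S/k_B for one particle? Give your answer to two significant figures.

1.3

Eᵢ/kT = 0.1906, 2.566, 3.028, 3.972.
Z = Σ gᵢe^(−Eᵢ/kT) = 2·e^(−0.1906) + 2·e^(−2.566) + 1·e^(−3.028) + 5·e^(−3.972) = 1.653 + 0.1537 + 0.04841 + 0.09418 = 1.949.
⟨E⟩ = Σ EᵢPᵢ = 66.90 meV.
S/k_B = ln Z + ⟨E⟩/kT = ln(1.949) + 66.90/106 = 0.6673 + 0.6311 = 1.3.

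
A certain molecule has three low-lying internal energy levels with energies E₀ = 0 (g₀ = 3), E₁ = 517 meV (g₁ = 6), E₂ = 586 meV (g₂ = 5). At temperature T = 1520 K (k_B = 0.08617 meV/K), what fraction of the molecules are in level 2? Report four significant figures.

k_BT = 0.08617 × 1520 K = 130.978 meV.
Eᵢ/kT = 0, 3.94723, 4.47403.
Z = Σ gᵢe^(−Eᵢ/kT) = 3·e^(−0) + 6·e^(−3.94723) + 5·e^(−4.47403) = 3.00000 + 0.115849 + 0.0570064 = 3.17286.
P₂ = g₂ e^(−E₂/kT) / Z = 0.0570064/3.17286 = 0.01797.

0.01797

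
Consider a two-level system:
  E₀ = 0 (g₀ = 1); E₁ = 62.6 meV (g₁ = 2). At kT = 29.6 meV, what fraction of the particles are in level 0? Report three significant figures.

0.806

Eᵢ/kT = 0, 2.1149.
Z = Σ gᵢe^(−Eᵢ/kT) = 1·e^(−0) + 2·e^(−2.1149) = 1.0000 + 0.24129 = 1.2413.
P₀ = g₀ e^(−E₀/kT) / Z = 1.0000/1.2413 = 0.806.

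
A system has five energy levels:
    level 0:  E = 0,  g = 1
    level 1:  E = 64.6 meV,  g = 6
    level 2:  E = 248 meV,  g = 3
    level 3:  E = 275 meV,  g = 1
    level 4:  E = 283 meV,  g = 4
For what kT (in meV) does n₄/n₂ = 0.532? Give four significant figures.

38.09 meV

n₄/n₂ = (g₄/g₂) exp[−(E₄−E₂)/kT] = 0.532.
⇒ (E₄−E₂)/kT = ln((4/3)/0.532) = ln(2.50627) = 0.918796.
kT = 35 meV / 0.918796 = 38.09 meV.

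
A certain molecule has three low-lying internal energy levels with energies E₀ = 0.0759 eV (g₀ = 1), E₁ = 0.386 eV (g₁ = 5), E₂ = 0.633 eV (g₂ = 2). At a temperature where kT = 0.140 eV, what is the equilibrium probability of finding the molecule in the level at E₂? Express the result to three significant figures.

0.0236

Eᵢ/kT = 0.54214, 2.7571, 4.5214.
Z = Σ gᵢe^(−Eᵢ/kT) = 1·e^(−0.54214) + 5·e^(−2.7571) + 2·e^(−4.5214) = 0.58150 + 0.31738 + 0.021748 = 0.92063.
P₂ = g₂ e^(−E₂/kT) / Z = 0.021748/0.92063 = 0.0236.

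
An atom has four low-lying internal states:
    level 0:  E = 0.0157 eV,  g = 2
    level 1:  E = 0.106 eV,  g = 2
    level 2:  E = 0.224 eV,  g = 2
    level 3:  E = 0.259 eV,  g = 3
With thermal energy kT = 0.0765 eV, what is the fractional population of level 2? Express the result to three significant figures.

Eᵢ/kT = 0.20523, 1.3856, 2.9281, 3.3856.
Z = Σ gᵢe^(−Eᵢ/kT) = 2·e^(−0.20523) + 2·e^(−1.3856) + 2·e^(−2.9281) + 3·e^(−3.3856) = 1.6289 + 0.50035 + 0.10700 + 0.10157 = 2.3378.
P₂ = g₂ e^(−E₂/kT) / Z = 0.10700/2.3378 = 0.0458.

0.0458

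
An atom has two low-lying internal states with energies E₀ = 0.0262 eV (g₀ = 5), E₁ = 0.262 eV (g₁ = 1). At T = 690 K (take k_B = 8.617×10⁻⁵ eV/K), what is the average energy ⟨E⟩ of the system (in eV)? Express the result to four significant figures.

0.02709 eV

k_BT = 8.617×10⁻⁵ × 690 K = 0.0594573 eV.
Eᵢ/kT = 0.440652, 4.40652.
Z = Σ gᵢe^(−Eᵢ/kT) = 5·e^(−0.440652) + 1·e^(−4.40652) = 3.21808 + 0.0121976 = 3.23028.
⟨E⟩ = Σ Eᵢ gᵢe^(−Eᵢ/kT) / Z = (0.0262·3.21808 + 0.262·0.0121976) / 3.23028 = 0.02709 eV.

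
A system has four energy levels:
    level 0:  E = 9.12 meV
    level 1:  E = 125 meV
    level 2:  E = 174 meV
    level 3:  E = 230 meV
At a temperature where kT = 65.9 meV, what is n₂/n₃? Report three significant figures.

2.34

n₂/n₃ = exp[−(E₂−E₃)/kT] = exp(−(-56 meV)/(65.9 meV)) = exp(0.84977) = 2.34.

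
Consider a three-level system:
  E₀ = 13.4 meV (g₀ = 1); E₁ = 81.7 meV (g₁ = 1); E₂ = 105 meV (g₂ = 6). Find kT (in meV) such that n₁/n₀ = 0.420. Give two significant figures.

n₁/n₀ = (g₁/g₀) exp[−(E₁−E₀)/kT] = 0.420.
⇒ (E₁−E₀)/kT = ln((1/1)/0.420) = ln(2.381) = 0.8675.
kT = 68.3 meV / 0.8675 = 79 meV.

79 meV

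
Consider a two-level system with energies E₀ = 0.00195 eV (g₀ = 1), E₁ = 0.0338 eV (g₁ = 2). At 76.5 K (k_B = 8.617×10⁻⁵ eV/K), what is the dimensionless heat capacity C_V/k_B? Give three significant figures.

0.361

k_BT = 8.617×10⁻⁵ × 76.5 K = 0.0065920 eV.
Eᵢ/kT = 0.29581, 5.1274.
Z = Σ gᵢe^(−Eᵢ/kT) = 1·e^(−0.29581) + 2·e^(−5.1274) = 0.74393 + 0.011864 = 0.75579.
⟨E⟩ = 0.0024500 eV, ⟨E²⟩ = 0.000021676 eV².
C_V/k_B = (⟨E²⟩ − ⟨E⟩²)/(kT)² = (0.000021676 − 0.0000060025)/0.000043454 = 0.361.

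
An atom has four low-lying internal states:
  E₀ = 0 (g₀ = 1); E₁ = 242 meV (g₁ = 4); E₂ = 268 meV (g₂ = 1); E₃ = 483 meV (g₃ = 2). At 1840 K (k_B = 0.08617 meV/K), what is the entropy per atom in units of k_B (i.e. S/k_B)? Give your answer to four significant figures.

1.662

k_BT = 0.08617 × 1840 K = 158.553 meV.
Eᵢ/kT = 0, 1.52630, 1.69029, 3.04630.
Z = Σ gᵢe^(−Eᵢ/kT) = 1·e^(−0) + 4·e^(−1.52630) + 1·e^(−1.69029) + 2·e^(−3.04630) = 1.00000 + 0.869353 + 0.184466 + 0.0950690 = 2.14889.
⟨E⟩ = Σ EᵢPᵢ = 142.277 meV.
S/k_B = ln Z + ⟨E⟩/kT = ln(2.14889) + 142.277/158.553 = 0.764951 + 0.897347 = 1.662.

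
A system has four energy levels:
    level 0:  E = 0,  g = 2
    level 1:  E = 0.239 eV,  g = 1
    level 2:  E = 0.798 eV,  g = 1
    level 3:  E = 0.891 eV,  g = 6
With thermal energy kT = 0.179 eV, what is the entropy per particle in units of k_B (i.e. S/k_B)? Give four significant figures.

Eᵢ/kT = 0, 1.33520, 4.45810, 4.97765.
Z = Σ gᵢe^(−Eᵢ/kT) = 2·e^(−0) + 1·e^(−1.33520) + 1·e^(−4.45810) + 6·e^(−4.97765) = 2.00000 + 0.263106 + 0.0115844 + 0.0413414 = 2.31603.
⟨E⟩ = Σ EᵢPᵢ = 0.0470468 eV.
S/k_B = ln Z + ⟨E⟩/kT = ln(2.31603) + 0.0470468/0.179 = 0.839855 + 0.262831 = 1.103.

1.103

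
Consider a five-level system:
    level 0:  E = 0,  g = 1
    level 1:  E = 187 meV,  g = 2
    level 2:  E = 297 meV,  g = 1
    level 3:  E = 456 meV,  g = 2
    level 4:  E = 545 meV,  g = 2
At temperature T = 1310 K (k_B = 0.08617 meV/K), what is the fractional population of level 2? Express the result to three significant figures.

0.0478

k_BT = 0.08617 × 1310 K = 112.88 meV.
Eᵢ/kT = 0, 1.6566, 2.6311, 4.0397, 4.8281.
Z = Σ gᵢe^(−Eᵢ/kT) = 1·e^(−0) + 2·e^(−1.6566) + 1·e^(−2.6311) + 2·e^(−4.0397) + 2·e^(−4.8281) = 1.0000 + 0.38157 + 0.071999 + 0.035206 + 0.016003 = 1.5048.
P₂ = g₂ e^(−E₂/kT) / Z = 0.071999/1.5048 = 0.0478.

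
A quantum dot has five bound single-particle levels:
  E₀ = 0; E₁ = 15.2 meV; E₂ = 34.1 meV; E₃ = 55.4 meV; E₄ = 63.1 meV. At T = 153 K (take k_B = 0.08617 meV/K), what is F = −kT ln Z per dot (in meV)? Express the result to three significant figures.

k_BT = 0.08617 × 153 K = 13.184 meV.
Eᵢ/kT = 0, 1.1529, 2.5865, 4.2021, 4.7861.
Z = Σ e^(−Eᵢ/kT) = e^(−0) + e^(−1.1529) + e^(−2.5865) + e^(−4.2021) + e^(−4.7861) = 1.0000 + 0.31572 + 0.075283 + 0.014964 + 0.0083449 = 1.4143.
F = −kT ln Z = −13.184 × ln(1.4143) = −13.184 × 0.34663 = -4.57 meV.

-4.57 meV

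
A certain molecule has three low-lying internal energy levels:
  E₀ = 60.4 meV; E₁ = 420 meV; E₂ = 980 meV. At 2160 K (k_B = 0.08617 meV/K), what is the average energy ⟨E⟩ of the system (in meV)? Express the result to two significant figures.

k_BT = 0.08617 × 2160 K = 186.1 meV.
Eᵢ/kT = 0.3246, 2.257, 5.266.
Z = Σ e^(−Eᵢ/kT) = e^(−0.3246) + e^(−2.257) + e^(−5.266) = 0.7228 + 0.1047 + 0.005164 = 0.8327.
⟨E⟩ = Σ Eᵢ e^(−Eᵢ/kT) / Z = (60.4·0.7228 + 420·0.1047 + 980·0.005164) / 0.8327 = 110 meV.

110 meV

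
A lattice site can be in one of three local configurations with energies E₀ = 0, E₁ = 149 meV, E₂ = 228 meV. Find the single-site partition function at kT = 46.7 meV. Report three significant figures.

Z = 1.05

Eᵢ/kT = 0, 3.1906, 4.8822.
Z = Σ e^(−Eᵢ/kT) = e^(−0) + e^(−3.1906) + e^(−4.8822) = 1.0000 + 0.041147 + 0.0075803 = 1.0487.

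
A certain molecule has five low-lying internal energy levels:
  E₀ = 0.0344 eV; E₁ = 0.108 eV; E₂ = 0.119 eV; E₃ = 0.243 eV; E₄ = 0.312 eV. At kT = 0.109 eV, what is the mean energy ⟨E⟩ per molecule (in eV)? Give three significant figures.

Eᵢ/kT = 0.31560, 0.99083, 1.0917, 2.2294, 2.8624.
Z = Σ e^(−Eᵢ/kT) = e^(−0.31560) + e^(−0.99083) + e^(−1.0917) + e^(−2.2294) + e^(−2.8624) = 0.72935 + 0.37127 + 0.33565 + 0.10759 + 0.057131 = 1.6010.
⟨E⟩ = Σ Eᵢ e^(−Eᵢ/kT) / Z = (0.0344·0.72935 + 0.108·0.37127 + 0.119·0.33565 + 0.243·0.10759 + 0.312·0.057131) / 1.6010 = 0.0931 eV.

0.0931 eV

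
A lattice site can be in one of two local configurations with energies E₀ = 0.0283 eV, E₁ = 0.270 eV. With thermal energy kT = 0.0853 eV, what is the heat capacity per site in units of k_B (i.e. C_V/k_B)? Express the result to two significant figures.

0.42

Eᵢ/kT = 0.3318, 3.165.
Z = Σ e^(−Eᵢ/kT) = e^(−0.3318) + e^(−3.165) = 0.7176 + 0.04221 = 0.7598.
⟨E⟩ = 0.04173 eV, ⟨E²⟩ = 0.004806 eV².
C_V/k_B = (⟨E²⟩ − ⟨E⟩²)/(kT)² = (0.004806 − 0.001741)/0.007276 = 0.42.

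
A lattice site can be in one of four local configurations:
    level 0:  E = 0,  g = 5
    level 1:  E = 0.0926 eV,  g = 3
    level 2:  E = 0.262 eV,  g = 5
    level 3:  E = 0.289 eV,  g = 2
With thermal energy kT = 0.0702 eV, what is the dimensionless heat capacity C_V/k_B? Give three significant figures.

0.531

Eᵢ/kT = 0, 1.3191, 3.7322, 4.1168.
Z = Σ gᵢe^(−Eᵢ/kT) = 5·e^(−0) + 3·e^(−1.3191) + 5·e^(−3.7322) + 2·e^(−4.1168) = 5.0000 + 0.80213 + 0.11970 + 0.032593 = 5.9544.
⟨E⟩ = 0.019323 eV, ⟨E²⟩ = 0.0029922 eV².
C_V/k_B = (⟨E²⟩ − ⟨E⟩²)/(kT)² = (0.0029922 − 0.00037338)/0.0049280 = 0.531.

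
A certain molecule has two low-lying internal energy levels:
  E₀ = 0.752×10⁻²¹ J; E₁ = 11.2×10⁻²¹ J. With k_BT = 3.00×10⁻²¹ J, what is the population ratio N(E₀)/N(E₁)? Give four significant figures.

n₀/n₁ = exp[−(E₀−E₁)/kT] = exp(−(-10.448 ×10⁻²¹ J)/(3.00 ×10⁻²¹ J)) = exp(3.48267) = 32.55.

32.55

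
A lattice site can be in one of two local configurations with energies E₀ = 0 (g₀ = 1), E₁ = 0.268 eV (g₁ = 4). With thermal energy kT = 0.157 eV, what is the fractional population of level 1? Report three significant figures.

Eᵢ/kT = 0, 1.7070.
Z = Σ gᵢe^(−Eᵢ/kT) = 1·e^(−0) + 4·e^(−1.7070) = 1.0000 + 0.72564 = 1.7256.
P₁ = g₁ e^(−E₁/kT) / Z = 0.72564/1.7256 = 0.421.

0.421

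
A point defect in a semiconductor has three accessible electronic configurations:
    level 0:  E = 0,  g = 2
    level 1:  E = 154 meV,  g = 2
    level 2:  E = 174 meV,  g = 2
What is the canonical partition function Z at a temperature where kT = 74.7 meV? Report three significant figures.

Z = 2.45

Eᵢ/kT = 0, 2.0616, 2.3293.
Z = Σ gᵢe^(−Eᵢ/kT) = 2·e^(−0) + 2·e^(−2.0616) + 2·e^(−2.3293) = 2.0000 + 0.25450 + 0.19473 = 2.4492.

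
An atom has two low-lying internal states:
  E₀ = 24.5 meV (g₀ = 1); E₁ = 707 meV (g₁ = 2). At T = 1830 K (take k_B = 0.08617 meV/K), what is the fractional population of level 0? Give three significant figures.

0.974

k_BT = 0.08617 × 1830 K = 157.69 meV.
Eᵢ/kT = 0.15537, 4.4835.
Z = Σ gᵢe^(−Eᵢ/kT) = 1·e^(−0.15537) + 2·e^(−4.4835) = 0.85610 + 0.022588 = 0.87869.
P₀ = g₀ e^(−E₀/kT) / Z = 0.85610/0.87869 = 0.974.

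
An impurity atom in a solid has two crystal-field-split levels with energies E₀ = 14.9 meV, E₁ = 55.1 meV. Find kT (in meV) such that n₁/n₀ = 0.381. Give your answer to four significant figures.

41.66 meV

n₁/n₀ = exp[−(E₁−E₀)/kT] = 0.381.
⇒ (E₁−E₀)/kT = ln(1/0.381) = ln(2.62467) = 0.964955.
kT = 40.2 meV / 0.964955 = 41.66 meV.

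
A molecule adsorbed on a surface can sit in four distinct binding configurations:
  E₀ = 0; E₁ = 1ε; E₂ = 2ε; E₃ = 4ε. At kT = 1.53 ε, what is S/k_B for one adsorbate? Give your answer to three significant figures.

Eᵢ/kT = 0, 0.65359, 1.3072, 2.6144.
Z = Σ e^(−Eᵢ/kT) = e^(−0) + e^(−0.65359) + e^(−1.3072) + e^(−2.6144) = 1.0000 + 0.52017 + 0.27058 + 0.073212 = 1.8640.
⟨E⟩ = Σ EᵢPᵢ = 0.72649 ε.
S/k_B = ln Z + ⟨E⟩/kT = ln(1.8640) + 0.72649/1.53 = 0.62272 + 0.47483 = 1.10.

1.10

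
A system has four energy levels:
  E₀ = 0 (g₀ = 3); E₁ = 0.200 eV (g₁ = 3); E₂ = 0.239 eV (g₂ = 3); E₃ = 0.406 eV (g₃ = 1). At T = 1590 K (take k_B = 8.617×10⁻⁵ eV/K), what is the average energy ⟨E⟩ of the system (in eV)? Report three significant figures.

k_BT = 8.617×10⁻⁵ × 1590 K = 0.13701 eV.
Eᵢ/kT = 0, 1.4597, 1.7444, 2.9633.
Z = Σ gᵢe^(−Eᵢ/kT) = 3·e^(−0) + 3·e^(−1.4597) + 3·e^(−1.7444) + 1·e^(−2.9633) = 3.0000 + 0.69692 + 0.52425 + 0.051648 = 4.2728.
⟨E⟩ = Σ Eᵢ gᵢe^(−Eᵢ/kT) / Z = (0·3.0000 + 0.200·0.69692 + 0.239·0.52425 + 0.406·0.051648) / 4.2728 = 0.0669 eV.

0.0669 eV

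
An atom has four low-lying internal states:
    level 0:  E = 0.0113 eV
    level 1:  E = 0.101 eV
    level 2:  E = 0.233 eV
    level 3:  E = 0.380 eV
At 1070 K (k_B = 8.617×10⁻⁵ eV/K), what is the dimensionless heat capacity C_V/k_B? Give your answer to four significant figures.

0.5931

k_BT = 8.617×10⁻⁵ × 1070 K = 0.0922019 eV.
Eᵢ/kT = 0.122557, 1.09542, 2.52706, 4.12139.
Z = Σ e^(−Eᵢ/kT) = e^(−0.122557) + e^(−1.09542) + e^(−2.52706) + e^(−4.12139) = 0.884655 + 0.334399 + 0.0798936 + 0.0162220 = 1.31517.
⟨E⟩ = 0.0521229 eV, ⟨E²⟩ = 0.00775867 eV².
C_V/k_B = (⟨E²⟩ − ⟨E⟩²)/(kT)² = (0.00775867 − 0.00271680)/0.00850119 = 0.5931.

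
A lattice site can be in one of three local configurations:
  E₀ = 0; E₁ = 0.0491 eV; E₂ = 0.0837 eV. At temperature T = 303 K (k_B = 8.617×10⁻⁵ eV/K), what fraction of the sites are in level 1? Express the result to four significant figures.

0.1278

k_BT = 8.617×10⁻⁵ × 303 K = 0.0261095 eV.
Eᵢ/kT = 0, 1.88054, 3.20573.
Z = Σ e^(−Eᵢ/kT) = e^(−0) + e^(−1.88054) + e^(−3.20573) = 1.00000 + 0.152508 + 0.0405293 = 1.19304.
P₁ = e^(−E₁/kT) / Z = 0.152508/1.19304 = 0.1278.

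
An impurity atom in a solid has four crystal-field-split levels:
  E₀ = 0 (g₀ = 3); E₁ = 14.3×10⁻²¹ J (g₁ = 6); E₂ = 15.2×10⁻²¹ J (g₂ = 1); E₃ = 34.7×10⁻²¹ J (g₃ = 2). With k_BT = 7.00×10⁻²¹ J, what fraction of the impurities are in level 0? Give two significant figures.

0.77

Eᵢ/kT = 0, 2.043, 2.171, 4.957.
Z = Σ gᵢe^(−Eᵢ/kT) = 3·e^(−0) + 6·e^(−2.043) + 1·e^(−2.171) + 2·e^(−4.957) = 3.000 + 0.7778 + 0.1141 + 0.01407 = 3.906.
P₀ = g₀ e^(−E₀/kT) / Z = 3.000/3.906 = 0.77.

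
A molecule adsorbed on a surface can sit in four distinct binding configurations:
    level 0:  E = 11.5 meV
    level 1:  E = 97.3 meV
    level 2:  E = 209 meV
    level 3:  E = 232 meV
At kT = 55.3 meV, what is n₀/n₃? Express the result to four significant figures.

n₀/n₃ = exp[−(E₀−E₃)/kT] = exp(−(-220.5 meV)/(55.3 meV)) = exp(3.98734) = 53.91.

53.91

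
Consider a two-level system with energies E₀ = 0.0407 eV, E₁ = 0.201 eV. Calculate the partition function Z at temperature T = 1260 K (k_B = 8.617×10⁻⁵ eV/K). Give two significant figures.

Z = 0.84

k_BT = 8.617×10⁻⁵ × 1260 K = 0.1086 eV.
Eᵢ/kT = 0.3748, 1.851.
Z = Σ e^(−Eᵢ/kT) = e^(−0.3748) + e^(−1.851) = 0.6874 + 0.1571 = 0.8445.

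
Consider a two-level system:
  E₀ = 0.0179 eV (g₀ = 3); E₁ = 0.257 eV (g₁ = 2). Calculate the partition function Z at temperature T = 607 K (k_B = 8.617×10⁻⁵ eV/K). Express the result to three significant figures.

k_BT = 8.617×10⁻⁵ × 607 K = 0.052305 eV.
Eᵢ/kT = 0.34222, 4.9135.
Z = Σ gᵢe^(−Eᵢ/kT) = 3·e^(−0.34222) + 2·e^(−4.9135) = 2.1306 + 0.014693 = 2.1453.

Z = 2.15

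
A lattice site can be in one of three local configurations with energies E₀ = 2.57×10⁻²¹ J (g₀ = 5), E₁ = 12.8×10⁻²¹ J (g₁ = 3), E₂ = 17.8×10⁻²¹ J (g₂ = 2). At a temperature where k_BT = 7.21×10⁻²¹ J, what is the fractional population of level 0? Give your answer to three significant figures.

0.838

Eᵢ/kT = 0.35645, 1.7753, 2.4688.
Z = Σ gᵢe^(−Eᵢ/kT) = 5·e^(−0.35645) + 3·e^(−1.7753) + 2·e^(−2.4688) = 3.5008 + 0.50830 + 0.16937 = 4.1785.
P₀ = g₀ e^(−E₀/kT) / Z = 3.5008/4.1785 = 0.838.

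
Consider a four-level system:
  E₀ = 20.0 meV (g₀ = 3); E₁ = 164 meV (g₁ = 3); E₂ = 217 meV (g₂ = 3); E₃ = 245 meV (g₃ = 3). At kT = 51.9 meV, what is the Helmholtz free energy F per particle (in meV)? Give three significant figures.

Eᵢ/kT = 0.38536, 3.1599, 4.1811, 4.7206.
Z = Σ gᵢe^(−Eᵢ/kT) = 3·e^(−0.38536) + 3·e^(−3.1599) + 3·e^(−4.1811) + 3·e^(−4.7206) = 2.0406 + 0.12729 + 0.045845 + 0.026729 = 2.2405.
F = −kT ln Z = −51.9 × ln(2.2405) = −51.9 × 0.80670 = -41.9 meV.

-41.9 meV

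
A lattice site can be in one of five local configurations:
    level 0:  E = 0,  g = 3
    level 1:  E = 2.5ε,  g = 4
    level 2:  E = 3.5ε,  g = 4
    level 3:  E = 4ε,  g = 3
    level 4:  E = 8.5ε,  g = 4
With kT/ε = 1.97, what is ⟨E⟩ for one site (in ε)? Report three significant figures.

1.37 ε

Eᵢ/kT = 0, 1.2690, 1.7766, 2.0305, 4.3147.
Z = Σ gᵢe^(−Eᵢ/kT) = 3·e^(−0) + 4·e^(−1.2690) + 4·e^(−1.7766) + 3·e^(−2.0305) + 4·e^(−4.3147) = 3.0000 + 1.1245 + 0.67685 + 0.39381 + 0.053482 = 5.2486.
⟨E⟩ = Σ Eᵢ gᵢe^(−Eᵢ/kT) / Z = (0·3.0000 + 2.5·1.1245 + 3.5·0.67685 + 4·0.39381 + 8.5·0.053482) / 5.2486 = 1.37 ε.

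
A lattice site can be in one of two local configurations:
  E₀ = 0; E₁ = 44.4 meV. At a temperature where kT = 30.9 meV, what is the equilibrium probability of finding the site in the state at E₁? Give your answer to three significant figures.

0.192

Eᵢ/kT = 0, 1.4369.
Z = Σ e^(−Eᵢ/kT) = e^(−0) + e^(−1.4369) = 1.0000 + 0.23766 = 1.2377.
P₁ = e^(−E₁/kT) / Z = 0.23766/1.2377 = 0.192.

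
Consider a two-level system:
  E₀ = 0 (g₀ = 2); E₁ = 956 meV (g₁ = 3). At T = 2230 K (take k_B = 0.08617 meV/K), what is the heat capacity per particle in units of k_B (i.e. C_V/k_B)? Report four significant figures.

k_BT = 0.08617 × 2230 K = 192.159 meV.
Eᵢ/kT = 0, 4.97505.
Z = Σ gᵢe^(−Eᵢ/kT) = 2·e^(−0) + 3·e^(−4.97505) = 2.00000 + 0.0207245 = 2.02072.
⟨E⟩ = 9.80473 meV, ⟨E²⟩ = 9373.33 meV².
C_V/k_B = (⟨E²⟩ − ⟨E⟩²)/(kT)² = (9373.33 − 96.1327)/36925.1 = 0.2512.

0.2512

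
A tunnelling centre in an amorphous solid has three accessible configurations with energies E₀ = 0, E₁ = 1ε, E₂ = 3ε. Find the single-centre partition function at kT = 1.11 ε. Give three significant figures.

Eᵢ/kT = 0, 0.90090, 2.7027.
Z = Σ e^(−Eᵢ/kT) = e^(−0) + e^(−0.90090) + e^(−2.7027) = 1.0000 + 0.40620 + 0.067024 = 1.4732.

Z = 1.47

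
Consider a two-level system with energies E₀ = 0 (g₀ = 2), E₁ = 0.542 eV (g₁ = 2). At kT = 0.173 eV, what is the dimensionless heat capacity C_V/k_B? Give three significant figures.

0.393

Eᵢ/kT = 0, 3.1329.
Z = Σ gᵢe^(−Eᵢ/kT) = 2·e^(−0) + 2·e^(−3.1329) = 2.0000 + 0.087182 = 2.0872.
⟨E⟩ = 0.022639 eV, ⟨E²⟩ = 0.012270 eV².
C_V/k_B = (⟨E²⟩ − ⟨E⟩²)/(kT)² = (0.012270 − 0.00051252)/0.029929 = 0.393.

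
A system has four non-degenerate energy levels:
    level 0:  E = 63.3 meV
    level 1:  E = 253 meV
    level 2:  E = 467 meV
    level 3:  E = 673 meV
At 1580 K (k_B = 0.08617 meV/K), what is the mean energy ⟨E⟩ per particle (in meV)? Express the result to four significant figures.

k_BT = 0.08617 × 1580 K = 136.149 meV.
Eᵢ/kT = 0.464932, 1.85826, 3.43007, 4.94311.
Z = Σ e^(−Eᵢ/kT) = e^(−0.464932) + e^(−1.85826) + e^(−3.43007) + e^(−4.94311) = 0.628178 + 0.155944 + 0.0323847 + 0.00713238 = 0.823639.
⟨E⟩ = Σ Eᵢ e^(−Eᵢ/kT) / Z = (63.3·0.628178 + 253·0.155944 + 467·0.0323847 + 673·0.00713238) / 0.823639 = 120.4 meV.

120.4 meV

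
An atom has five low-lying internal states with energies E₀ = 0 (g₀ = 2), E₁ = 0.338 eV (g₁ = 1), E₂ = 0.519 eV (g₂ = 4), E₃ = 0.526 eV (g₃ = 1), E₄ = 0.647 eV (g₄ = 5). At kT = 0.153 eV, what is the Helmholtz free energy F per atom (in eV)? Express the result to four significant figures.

Eᵢ/kT = 0, 2.20915, 3.39216, 3.43791, 4.22876.
Z = Σ gᵢe^(−Eᵢ/kT) = 2·e^(−0) + 1·e^(−2.20915) + 4·e^(−3.39216) + 1·e^(−3.43791) + 5·e^(−4.22876) = 2.00000 + 0.109794 + 0.134544 + 0.0321318 + 0.0728522 = 2.34932.
F = −kT ln Z = −0.153 × ln(2.34932) = −0.153 × 0.854126 = -0.1307 eV.

-0.1307 eV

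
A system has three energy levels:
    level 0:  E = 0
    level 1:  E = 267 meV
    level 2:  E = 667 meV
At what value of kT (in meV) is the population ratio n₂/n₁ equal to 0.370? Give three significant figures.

n₂/n₁ = exp[−(E₂−E₁)/kT] = 0.370.
⇒ (E₂−E₁)/kT = ln(1/0.370) = ln(2.7027) = 0.99425.
kT = 400 meV / 0.99425 = 402 meV.

402 meV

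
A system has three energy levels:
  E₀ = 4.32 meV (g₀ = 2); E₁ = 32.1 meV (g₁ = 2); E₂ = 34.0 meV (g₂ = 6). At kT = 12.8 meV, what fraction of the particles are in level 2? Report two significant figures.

Eᵢ/kT = 0.3375, 2.508, 2.656.
Z = Σ gᵢe^(−Eᵢ/kT) = 2·e^(−0.3375) + 2·e^(−2.508) + 6·e^(−2.656) = 1.427 + 0.1629 + 0.4214 = 2.011.
P₂ = g₂ e^(−E₂/kT) / Z = 0.4214/2.011 = 0.21.

0.21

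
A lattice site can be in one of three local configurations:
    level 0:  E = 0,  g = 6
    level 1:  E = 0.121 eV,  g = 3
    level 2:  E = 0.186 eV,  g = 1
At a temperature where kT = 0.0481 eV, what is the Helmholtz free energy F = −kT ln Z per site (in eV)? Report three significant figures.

Eᵢ/kT = 0, 2.5156, 3.8669.
Z = Σ gᵢe^(−Eᵢ/kT) = 6·e^(−0) + 3·e^(−2.5156) + 1·e^(−3.8669) = 6.0000 + 0.24244 + 0.020923 = 6.2634.
F = −kT ln Z = −0.0481 × ln(6.2634) = −0.0481 × 1.8347 = -0.0882 eV.

-0.0882 eV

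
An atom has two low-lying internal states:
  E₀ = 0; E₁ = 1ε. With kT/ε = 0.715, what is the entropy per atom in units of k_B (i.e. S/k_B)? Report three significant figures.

Eᵢ/kT = 0, 1.3986.
Z = Σ e^(−Eᵢ/kT) = e^(−0) + e^(−1.3986) = 1.0000 + 0.24694 = 1.2469.
⟨E⟩ = Σ EᵢPᵢ = 0.19804 ε.
S/k_B = ln Z + ⟨E⟩/kT = ln(1.2469) + 0.19804/0.715 = 0.22066 + 0.27698 = 0.498.

0.498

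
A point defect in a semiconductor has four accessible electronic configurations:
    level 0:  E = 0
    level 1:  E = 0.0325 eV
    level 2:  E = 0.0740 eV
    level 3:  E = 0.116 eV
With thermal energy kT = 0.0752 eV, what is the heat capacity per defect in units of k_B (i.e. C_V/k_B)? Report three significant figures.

Eᵢ/kT = 0, 0.43218, 0.98404, 1.5426.
Z = Σ e^(−Eᵢ/kT) = e^(−0) + e^(−0.43218) + e^(−0.98404) + e^(−1.5426) = 1.0000 + 0.64909 + 0.37380 + 0.21382 = 2.2367.
⟨E⟩ = 0.032888 eV, ⟨E²⟩ = 0.0025080 eV².
C_V/k_B = (⟨E²⟩ − ⟨E⟩²)/(kT)² = (0.0025080 − 0.0010816)/0.0056550 = 0.252.

0.252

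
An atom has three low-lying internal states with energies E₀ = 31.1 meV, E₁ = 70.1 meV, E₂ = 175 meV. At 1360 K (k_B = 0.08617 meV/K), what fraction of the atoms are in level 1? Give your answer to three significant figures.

k_BT = 0.08617 × 1360 K = 117.19 meV.
Eᵢ/kT = 0.26538, 0.59817, 1.4933.
Z = Σ e^(−Eᵢ/kT) = e^(−0.26538) + e^(−0.59817) + e^(−1.4933) = 0.76691 + 0.54982 + 0.22463 = 1.5414.
P₁ = e^(−E₁/kT) / Z = 0.54982/1.5414 = 0.357.

0.357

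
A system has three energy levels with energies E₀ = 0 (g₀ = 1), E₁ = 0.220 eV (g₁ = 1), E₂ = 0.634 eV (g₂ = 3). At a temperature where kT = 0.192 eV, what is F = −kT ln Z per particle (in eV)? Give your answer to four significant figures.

-0.06846 eV

Eᵢ/kT = 0, 1.14583, 3.30208.
Z = Σ gᵢe^(−Eᵢ/kT) = 1·e^(−0) + 1·e^(−1.14583) + 3·e^(−3.30208) = 1.00000 + 0.317960 + 0.110420 = 1.42838.
F = −kT ln Z = −0.192 × ln(1.42838) = −0.192 × 0.356541 = -0.06846 eV.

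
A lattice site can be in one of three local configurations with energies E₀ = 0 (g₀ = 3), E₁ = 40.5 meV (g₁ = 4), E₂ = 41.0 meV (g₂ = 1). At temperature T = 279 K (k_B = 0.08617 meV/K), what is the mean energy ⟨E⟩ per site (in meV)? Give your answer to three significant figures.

9.56 meV

k_BT = 0.08617 × 279 K = 24.041 meV.
Eᵢ/kT = 0, 1.6846, 1.7054.
Z = Σ gᵢe^(−Eᵢ/kT) = 3·e^(−0) + 4·e^(−1.6846) + 1·e^(−1.7054) = 3.0000 + 0.74207 + 0.18170 = 3.9238.
⟨E⟩ = Σ Eᵢ gᵢe^(−Eᵢ/kT) / Z = (0·3.0000 + 40.5·0.74207 + 41.0·0.18170) / 3.9238 = 9.56 meV.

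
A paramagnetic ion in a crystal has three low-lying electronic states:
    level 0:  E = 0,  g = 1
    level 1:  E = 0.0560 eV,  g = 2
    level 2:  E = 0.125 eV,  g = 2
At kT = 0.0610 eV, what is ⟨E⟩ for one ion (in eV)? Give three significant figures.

Eᵢ/kT = 0, 0.91803, 2.0492.
Z = Σ gᵢe^(−Eᵢ/kT) = 1·e^(−0) + 2·e^(−0.91803) + 2·e^(−2.0492) = 1.0000 + 0.79861 + 0.25768 = 2.0563.
⟨E⟩ = Σ Eᵢ gᵢe^(−Eᵢ/kT) / Z = (0·1.0000 + 0.0560·0.79861 + 0.125·0.25768) / 2.0563 = 0.0374 eV.

0.0374 eV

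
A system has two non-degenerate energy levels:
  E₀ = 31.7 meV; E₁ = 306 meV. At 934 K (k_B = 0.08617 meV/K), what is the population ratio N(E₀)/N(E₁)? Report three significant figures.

30.2

k_BT = 0.08617 × 934 K = 80.483 meV.
n₀/n₁ = exp[−(E₀−E₁)/kT] = exp(−(-274.3 meV)/(80.483 meV)) = exp(3.4082) = 30.2.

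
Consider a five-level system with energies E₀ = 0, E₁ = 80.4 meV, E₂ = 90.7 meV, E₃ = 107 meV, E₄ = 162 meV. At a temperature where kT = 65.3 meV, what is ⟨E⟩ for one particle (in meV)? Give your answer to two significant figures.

44 meV

Eᵢ/kT = 0, 1.231, 1.389, 1.639, 2.481.
Z = Σ e^(−Eᵢ/kT) = e^(−0) + e^(−1.231) + e^(−1.389) + e^(−1.639) + e^(−2.481) = 1.000 + 0.2920 + 0.2493 + 0.1942 + 0.08366 = 1.819.
⟨E⟩ = Σ Eᵢ e^(−Eᵢ/kT) / Z = (0·1.000 + 80.4·0.2920 + 90.7·0.2493 + 107·0.1942 + 162·0.08366) / 1.819 = 44 meV.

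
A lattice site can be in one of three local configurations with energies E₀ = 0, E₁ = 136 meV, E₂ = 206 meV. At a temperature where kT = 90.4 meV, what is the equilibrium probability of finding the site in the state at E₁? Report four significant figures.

Eᵢ/kT = 0, 1.50442, 2.27876.
Z = Σ e^(−Eᵢ/kT) = e^(−0) + e^(−1.50442) + e^(−2.27876) = 1.00000 + 0.222146 + 0.102411 = 1.32456.
P₁ = e^(−E₁/kT) / Z = 0.222146/1.32456 = 0.1677.

0.1677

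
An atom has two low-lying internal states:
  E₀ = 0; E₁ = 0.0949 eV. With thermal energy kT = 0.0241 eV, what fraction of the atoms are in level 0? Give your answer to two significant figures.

Eᵢ/kT = 0, 3.938.
Z = Σ e^(−Eᵢ/kT) = e^(−0) + e^(−3.938) = 1.000 + 0.01949 = 1.019.
P₀ = e^(−E₀/kT) / Z = 1.000/1.019 = 0.98.

0.98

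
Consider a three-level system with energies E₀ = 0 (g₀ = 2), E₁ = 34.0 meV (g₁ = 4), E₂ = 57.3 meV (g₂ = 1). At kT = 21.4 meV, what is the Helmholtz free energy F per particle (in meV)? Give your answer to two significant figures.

Eᵢ/kT = 0, 1.589, 2.678.
Z = Σ gᵢe^(−Eᵢ/kT) = 2·e^(−0) + 4·e^(−1.589) + 1·e^(−2.678) = 2.000 + 0.8165 + 0.06870 = 2.885.
F = −kT ln Z = −21.4 × ln(2.885) = −21.4 × 1.060 = -23 meV.

-23 meV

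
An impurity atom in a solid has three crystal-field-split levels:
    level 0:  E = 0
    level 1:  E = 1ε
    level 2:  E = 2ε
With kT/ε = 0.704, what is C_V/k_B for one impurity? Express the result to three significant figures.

Eᵢ/kT = 0, 1.4205, 2.8409.
Z = Σ e^(−Eᵢ/kT) = e^(−0) + e^(−1.4205) + e^(−2.8409) = 1.0000 + 0.24159 + 0.058373 = 1.3000.
⟨E⟩ = 0.27564 ε, ⟨E²⟩ = 0.36545 ε².
C_V/k_B = (⟨E²⟩ − ⟨E⟩²)/(kT)² = (0.36545 − 0.075977)/0.49562 = 0.584.

0.584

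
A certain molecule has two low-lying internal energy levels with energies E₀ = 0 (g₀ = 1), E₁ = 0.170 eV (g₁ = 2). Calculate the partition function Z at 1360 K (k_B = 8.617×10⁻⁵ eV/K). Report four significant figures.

k_BT = 8.617×10⁻⁵ × 1360 K = 0.117191 eV.
Eᵢ/kT = 0, 1.45062.
Z = Σ gᵢe^(−Eᵢ/kT) = 1·e^(−0) + 2·e^(−1.45062) = 1.00000 + 0.468850 = 1.46885.

Z = 1.469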